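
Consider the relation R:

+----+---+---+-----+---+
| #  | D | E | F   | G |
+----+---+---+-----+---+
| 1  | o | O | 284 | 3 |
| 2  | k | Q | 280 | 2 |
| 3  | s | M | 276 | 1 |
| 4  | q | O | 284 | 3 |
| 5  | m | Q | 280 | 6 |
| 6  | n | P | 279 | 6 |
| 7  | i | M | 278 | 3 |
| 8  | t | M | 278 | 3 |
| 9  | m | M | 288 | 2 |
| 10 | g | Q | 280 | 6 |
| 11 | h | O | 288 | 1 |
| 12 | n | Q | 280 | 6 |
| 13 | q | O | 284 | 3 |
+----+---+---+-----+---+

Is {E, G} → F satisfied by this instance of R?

Yes

(E=O, G=3): rows 1, 4, 13 → F = 284, 284, 284 ✓
(E=Q, G=2): row 2 → F = 280 ✓
(E=M, G=1): row 3 → F = 276 ✓
(E=Q, G=6): rows 5, 10, 12 → F = 280, 280, 280 ✓
(E=P, G=6): row 6 → F = 279 ✓
(E=M, G=3): rows 7, 8 → F = 278, 278 ✓
(E=M, G=2): row 9 → F = 288 ✓
(E=O, G=1): row 11 → F = 288 ✓
Every {E, G} value is associated with a single F value, so {E, G} → F holds.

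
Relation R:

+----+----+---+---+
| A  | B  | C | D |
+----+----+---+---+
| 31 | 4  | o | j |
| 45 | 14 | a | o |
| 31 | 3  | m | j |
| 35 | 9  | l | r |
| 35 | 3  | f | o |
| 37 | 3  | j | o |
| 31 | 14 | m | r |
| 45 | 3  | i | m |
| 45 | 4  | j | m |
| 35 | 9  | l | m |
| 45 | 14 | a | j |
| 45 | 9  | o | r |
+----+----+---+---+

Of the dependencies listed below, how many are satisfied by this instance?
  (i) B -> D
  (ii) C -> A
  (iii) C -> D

0

(i) B -> D: B=4: 2 rows → D takes values {j, m} — violation; B=14: 3 rows → D takes values {o, r, j} — violation; B=3: 4 rows → D takes values {j, o, m} — violation; B=9: 3 rows → D takes values {r, m} — violation — fails.
(ii) C -> A: C=o: 2 rows → A takes values {31, 45} — violation; C=j: 2 rows → A takes values {37, 45} — violation — fails.
(iii) C -> D: C=o: 2 rows → D takes values {j, r} — violation; C=a: 2 rows → D takes values {o, j} — violation; C=m: 2 rows → D takes values {j, r} — violation; C=l: 2 rows → D takes values {r, m} — violation; C=j: 2 rows → D takes values {o, m} — violation — fails.
None of the 3 dependencies hold.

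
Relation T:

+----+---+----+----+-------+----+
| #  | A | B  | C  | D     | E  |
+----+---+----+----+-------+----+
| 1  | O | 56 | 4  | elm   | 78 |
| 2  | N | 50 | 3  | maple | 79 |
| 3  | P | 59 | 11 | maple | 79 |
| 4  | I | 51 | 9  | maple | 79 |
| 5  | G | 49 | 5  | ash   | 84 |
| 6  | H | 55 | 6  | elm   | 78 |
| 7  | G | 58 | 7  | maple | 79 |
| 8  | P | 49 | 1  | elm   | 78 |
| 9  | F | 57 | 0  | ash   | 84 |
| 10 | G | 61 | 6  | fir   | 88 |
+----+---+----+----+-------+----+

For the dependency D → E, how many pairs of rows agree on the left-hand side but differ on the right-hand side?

D=elm: all 3 rows agree on E — 0 pairs.
D=maple: all 4 rows agree on E — 0 pairs.
D=ash: all 2 rows agree on E — 0 pairs.

0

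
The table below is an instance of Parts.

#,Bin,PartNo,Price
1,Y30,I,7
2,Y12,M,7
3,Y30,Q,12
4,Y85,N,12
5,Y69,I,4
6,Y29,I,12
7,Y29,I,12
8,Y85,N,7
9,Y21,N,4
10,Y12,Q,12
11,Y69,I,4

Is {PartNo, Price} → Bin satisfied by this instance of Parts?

(PartNo=I, Price=7): row 1 → Bin = Y30 ✓
(PartNo=M, Price=7): row 2 → Bin = Y12 ✓
(PartNo=Q, Price=12): rows 3, 10 → Bin takes values {Y30, Y12} — violation
(PartNo=N, Price=12): row 4 → Bin = Y85 ✓
(PartNo=I, Price=4): rows 5, 11 → Bin = Y69, Y69 ✓
(PartNo=I, Price=12): rows 6, 7 → Bin = Y29, Y29 ✓
(PartNo=N, Price=7): row 8 → Bin = Y85 ✓
(PartNo=N, Price=4): row 9 → Bin = Y21 ✓
Two rows agree on {PartNo, Price} but differ on Bin, so {PartNo, Price} → Bin does not hold.

No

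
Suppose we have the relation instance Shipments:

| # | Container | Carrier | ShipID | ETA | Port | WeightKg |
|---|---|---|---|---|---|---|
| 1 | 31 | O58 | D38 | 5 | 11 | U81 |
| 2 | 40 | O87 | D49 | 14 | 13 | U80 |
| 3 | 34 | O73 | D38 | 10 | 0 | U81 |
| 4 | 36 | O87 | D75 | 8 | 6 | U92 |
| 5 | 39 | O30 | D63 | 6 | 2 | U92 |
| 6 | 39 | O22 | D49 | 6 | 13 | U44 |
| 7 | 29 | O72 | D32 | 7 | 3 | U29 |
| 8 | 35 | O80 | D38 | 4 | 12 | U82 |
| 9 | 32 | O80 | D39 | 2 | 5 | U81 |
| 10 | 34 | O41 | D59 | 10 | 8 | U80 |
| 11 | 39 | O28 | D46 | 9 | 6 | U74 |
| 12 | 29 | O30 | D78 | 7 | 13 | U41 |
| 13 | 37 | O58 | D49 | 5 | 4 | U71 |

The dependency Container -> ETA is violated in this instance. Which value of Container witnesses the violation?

Container=31: row 1 → ETA = 5 ✓
Container=40: row 2 → ETA = 14 ✓
Container=34: rows 3, 10 → ETA = 10, 10 ✓
Container=36: row 4 → ETA = 8 ✓
Container=39: rows 5, 6, 11 → ETA takes values {6, 9} — violation
Container=29: rows 7, 12 → ETA = 7, 7 ✓
Container=35: row 8 → ETA = 4 ✓
Container=32: row 9 → ETA = 2 ✓
Container=37: row 13 → ETA = 5 ✓
The only Container value with inconsistent ETA is Container=39.

39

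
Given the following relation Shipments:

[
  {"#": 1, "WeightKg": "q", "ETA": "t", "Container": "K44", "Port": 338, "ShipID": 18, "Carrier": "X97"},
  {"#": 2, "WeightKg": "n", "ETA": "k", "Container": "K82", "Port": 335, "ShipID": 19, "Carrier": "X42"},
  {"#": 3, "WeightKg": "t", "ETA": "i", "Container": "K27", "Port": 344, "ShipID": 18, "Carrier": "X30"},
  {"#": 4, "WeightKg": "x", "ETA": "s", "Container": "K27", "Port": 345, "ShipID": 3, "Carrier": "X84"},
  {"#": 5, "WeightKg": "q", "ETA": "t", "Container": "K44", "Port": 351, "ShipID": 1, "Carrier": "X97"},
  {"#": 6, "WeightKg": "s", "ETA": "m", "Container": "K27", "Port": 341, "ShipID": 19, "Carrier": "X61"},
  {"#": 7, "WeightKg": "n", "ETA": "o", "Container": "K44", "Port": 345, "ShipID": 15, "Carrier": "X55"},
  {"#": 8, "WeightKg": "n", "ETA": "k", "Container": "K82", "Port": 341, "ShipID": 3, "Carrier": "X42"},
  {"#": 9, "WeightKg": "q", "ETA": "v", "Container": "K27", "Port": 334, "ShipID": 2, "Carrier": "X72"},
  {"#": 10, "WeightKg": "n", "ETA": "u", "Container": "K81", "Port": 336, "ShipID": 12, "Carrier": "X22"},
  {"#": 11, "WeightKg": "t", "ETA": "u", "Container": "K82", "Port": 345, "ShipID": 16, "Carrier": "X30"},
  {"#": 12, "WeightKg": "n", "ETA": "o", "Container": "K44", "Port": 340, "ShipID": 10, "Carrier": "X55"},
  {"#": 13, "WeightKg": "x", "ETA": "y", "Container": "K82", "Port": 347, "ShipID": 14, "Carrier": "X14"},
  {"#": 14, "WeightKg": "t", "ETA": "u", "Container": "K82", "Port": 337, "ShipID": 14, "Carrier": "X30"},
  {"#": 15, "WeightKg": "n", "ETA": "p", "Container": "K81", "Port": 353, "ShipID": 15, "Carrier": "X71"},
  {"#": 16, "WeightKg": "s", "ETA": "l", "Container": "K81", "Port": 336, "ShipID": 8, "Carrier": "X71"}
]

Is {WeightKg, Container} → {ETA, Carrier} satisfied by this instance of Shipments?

No

(WeightKg=q, Container=K44): rows 1, 5 → {ETA,Carrier} = (t, X97), (t, X97) ✓
(WeightKg=n, Container=K82): rows 2, 8 → {ETA,Carrier} = (k, X42), (k, X42) ✓
(WeightKg=t, Container=K27): row 3 → {ETA,Carrier} = (i, X30) ✓
(WeightKg=x, Container=K27): row 4 → {ETA,Carrier} = (s, X84) ✓
(WeightKg=s, Container=K27): row 6 → {ETA,Carrier} = (m, X61) ✓
(WeightKg=n, Container=K44): rows 7, 12 → {ETA,Carrier} = (o, X55), (o, X55) ✓
(WeightKg=q, Container=K27): row 9 → {ETA,Carrier} = (v, X72) ✓
(WeightKg=n, Container=K81): rows 10, 15 → {ETA,Carrier} takes values {(u, X22), (p, X71)} — violation
(WeightKg=t, Container=K82): rows 11, 14 → {ETA,Carrier} = (u, X30), (u, X30) ✓
(WeightKg=x, Container=K82): row 13 → {ETA,Carrier} = (y, X14) ✓
(WeightKg=s, Container=K81): row 16 → {ETA,Carrier} = (l, X71) ✓
Two rows agree on {WeightKg, Container} but differ on {ETA, Carrier}, so {WeightKg, Container} → {ETA, Carrier} does not hold.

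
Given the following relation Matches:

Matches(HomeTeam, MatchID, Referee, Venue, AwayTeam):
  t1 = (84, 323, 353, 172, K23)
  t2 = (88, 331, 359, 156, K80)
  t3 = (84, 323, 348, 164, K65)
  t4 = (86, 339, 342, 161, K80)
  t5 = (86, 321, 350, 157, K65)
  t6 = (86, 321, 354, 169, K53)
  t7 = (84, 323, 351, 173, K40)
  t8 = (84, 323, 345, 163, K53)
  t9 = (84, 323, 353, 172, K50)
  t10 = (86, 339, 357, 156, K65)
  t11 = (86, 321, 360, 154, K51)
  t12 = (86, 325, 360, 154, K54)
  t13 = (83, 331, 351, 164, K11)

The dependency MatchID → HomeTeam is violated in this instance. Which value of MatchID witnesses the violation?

331

MatchID=323: rows 1, 3, 7, 8, 9 → HomeTeam = 84, 84, 84, 84, 84 ✓
MatchID=331: rows 2, 13 → HomeTeam takes values {88, 83} — violation
MatchID=339: rows 4, 10 → HomeTeam = 86, 86 ✓
MatchID=321: rows 5, 6, 11 → HomeTeam = 86, 86, 86 ✓
MatchID=325: row 12 → HomeTeam = 86 ✓
The only MatchID value with inconsistent HomeTeam is MatchID=331.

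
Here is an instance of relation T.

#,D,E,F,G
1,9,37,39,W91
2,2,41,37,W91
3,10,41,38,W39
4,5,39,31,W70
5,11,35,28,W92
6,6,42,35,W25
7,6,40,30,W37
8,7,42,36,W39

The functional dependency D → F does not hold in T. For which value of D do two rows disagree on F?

6

D=9: row 1 → F = 39 ✓
D=2: row 2 → F = 37 ✓
D=10: row 3 → F = 38 ✓
D=5: row 4 → F = 31 ✓
D=11: row 5 → F = 28 ✓
D=6: rows 6, 7 → F takes values {35, 30} — violation
D=7: row 8 → F = 36 ✓
The only D value with inconsistent F is D=6.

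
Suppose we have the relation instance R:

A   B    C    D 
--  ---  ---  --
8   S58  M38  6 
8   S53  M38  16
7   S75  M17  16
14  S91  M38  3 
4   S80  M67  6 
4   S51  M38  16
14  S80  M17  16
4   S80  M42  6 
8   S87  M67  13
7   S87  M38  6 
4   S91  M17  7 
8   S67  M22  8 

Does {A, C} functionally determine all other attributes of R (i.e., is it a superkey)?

No

Two distinct rows share (A=8, C=M38), so {A, C} does not determine every attribute — not a superkey.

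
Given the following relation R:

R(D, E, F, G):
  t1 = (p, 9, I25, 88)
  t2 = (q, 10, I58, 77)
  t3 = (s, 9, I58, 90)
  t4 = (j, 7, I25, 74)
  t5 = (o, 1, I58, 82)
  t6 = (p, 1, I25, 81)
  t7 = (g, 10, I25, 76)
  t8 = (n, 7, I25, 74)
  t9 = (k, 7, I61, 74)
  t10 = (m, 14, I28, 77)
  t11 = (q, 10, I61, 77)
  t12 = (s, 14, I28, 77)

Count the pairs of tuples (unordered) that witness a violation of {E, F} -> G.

(E=7, F=I25): all 2 rows agree on G — 0 pairs.
(E=14, F=I28): all 2 rows agree on G — 0 pairs.

0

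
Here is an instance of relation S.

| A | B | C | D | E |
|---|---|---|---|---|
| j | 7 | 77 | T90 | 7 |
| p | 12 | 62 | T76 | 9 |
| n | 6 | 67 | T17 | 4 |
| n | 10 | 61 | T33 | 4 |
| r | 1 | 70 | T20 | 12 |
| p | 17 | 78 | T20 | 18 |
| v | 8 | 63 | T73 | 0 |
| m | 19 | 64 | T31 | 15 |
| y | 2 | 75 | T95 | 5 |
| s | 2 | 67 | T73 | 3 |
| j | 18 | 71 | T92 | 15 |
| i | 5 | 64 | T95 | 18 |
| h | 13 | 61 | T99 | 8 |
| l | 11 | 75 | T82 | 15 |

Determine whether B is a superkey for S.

Two distinct rows share B=2, so B does not determine every attribute — not a superkey.

No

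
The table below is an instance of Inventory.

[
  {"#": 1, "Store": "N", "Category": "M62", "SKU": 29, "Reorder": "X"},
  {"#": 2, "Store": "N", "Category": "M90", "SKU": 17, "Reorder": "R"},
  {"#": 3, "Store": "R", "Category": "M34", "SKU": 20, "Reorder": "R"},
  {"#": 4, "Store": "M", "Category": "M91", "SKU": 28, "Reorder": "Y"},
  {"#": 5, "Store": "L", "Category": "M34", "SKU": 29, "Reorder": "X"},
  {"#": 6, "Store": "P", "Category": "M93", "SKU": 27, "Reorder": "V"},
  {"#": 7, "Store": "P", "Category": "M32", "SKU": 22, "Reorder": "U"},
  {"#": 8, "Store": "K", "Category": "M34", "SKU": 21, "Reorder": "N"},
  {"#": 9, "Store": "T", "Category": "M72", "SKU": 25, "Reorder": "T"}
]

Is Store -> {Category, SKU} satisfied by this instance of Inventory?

Store=N: rows 1, 2 → {Category,SKU} takes values {(M62, 29), (M90, 17)} — violation
Store=R: row 3 → {Category,SKU} = (M34, 20) ✓
Store=M: row 4 → {Category,SKU} = (M91, 28) ✓
Store=L: row 5 → {Category,SKU} = (M34, 29) ✓
Store=P: rows 6, 7 → {Category,SKU} takes values {(M93, 27), (M32, 22)} — violation
Store=K: row 8 → {Category,SKU} = (M34, 21) ✓
Store=T: row 9 → {Category,SKU} = (M72, 25) ✓
Two rows agree on Store but differ on {Category, SKU}, so Store -> {Category, SKU} does not hold.

No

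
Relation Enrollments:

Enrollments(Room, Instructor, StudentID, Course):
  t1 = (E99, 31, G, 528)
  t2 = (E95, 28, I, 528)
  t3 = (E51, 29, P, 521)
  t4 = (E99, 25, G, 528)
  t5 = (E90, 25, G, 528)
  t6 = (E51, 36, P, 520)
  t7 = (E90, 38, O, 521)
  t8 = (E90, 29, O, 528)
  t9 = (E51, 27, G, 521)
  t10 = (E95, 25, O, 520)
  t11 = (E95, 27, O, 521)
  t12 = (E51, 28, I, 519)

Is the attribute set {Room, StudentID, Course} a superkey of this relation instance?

Rows 1 and 4 have the same {Room, StudentID, Course} value (Room=E99, StudentID=G, Course=528) but are distinct tuples, so {Room, StudentID, Course} does not determine every attribute — not a superkey.

No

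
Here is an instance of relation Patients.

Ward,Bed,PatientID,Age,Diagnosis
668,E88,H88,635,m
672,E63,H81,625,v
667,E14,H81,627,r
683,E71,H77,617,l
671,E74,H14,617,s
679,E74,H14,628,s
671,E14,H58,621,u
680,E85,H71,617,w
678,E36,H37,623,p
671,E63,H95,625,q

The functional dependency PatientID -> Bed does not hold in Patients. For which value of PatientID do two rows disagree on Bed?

H81

PatientID=H88: 1 row → Bed = E88 ✓
PatientID=H81: 2 rows → Bed takes values {E63, E14} — violation
PatientID=H77: 1 row → Bed = E71 ✓
PatientID=H14: 2 rows → Bed = E74, E74 ✓
PatientID=H58: 1 row → Bed = E14 ✓
PatientID=H71: 1 row → Bed = E85 ✓
PatientID=H37: 1 row → Bed = E36 ✓
PatientID=H95: 1 row → Bed = E63 ✓
The only PatientID value with inconsistent Bed is PatientID=H81.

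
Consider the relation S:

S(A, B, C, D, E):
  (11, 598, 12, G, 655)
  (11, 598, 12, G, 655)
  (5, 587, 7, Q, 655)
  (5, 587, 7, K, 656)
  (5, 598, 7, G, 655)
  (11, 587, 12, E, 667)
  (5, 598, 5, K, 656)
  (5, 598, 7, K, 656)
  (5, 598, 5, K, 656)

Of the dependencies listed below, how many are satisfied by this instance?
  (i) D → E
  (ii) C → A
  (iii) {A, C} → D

(i) D → E: every LHS value maps to a single RHS value — holds.
(ii) C → A: every LHS value maps to a single RHS value — holds.
(iii) {A, C} → D: (A=11, C=12): 3 rows → D takes values {G, E} — violation; (A=5, C=7): 4 rows → D takes values {Q, K, G} — violation — fails.
2 of the 3 dependencies hold.

2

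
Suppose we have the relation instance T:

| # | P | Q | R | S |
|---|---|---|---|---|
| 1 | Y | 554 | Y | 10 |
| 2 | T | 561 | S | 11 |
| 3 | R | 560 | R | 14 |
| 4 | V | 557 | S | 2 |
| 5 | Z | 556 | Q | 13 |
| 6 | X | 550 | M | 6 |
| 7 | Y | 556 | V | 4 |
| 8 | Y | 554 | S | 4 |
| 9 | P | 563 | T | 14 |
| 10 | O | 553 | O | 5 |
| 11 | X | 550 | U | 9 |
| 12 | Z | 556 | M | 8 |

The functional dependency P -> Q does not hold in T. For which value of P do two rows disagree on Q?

P=Y: rows 1, 7, 8 → Q takes values {554, 556} — violation
P=T: row 2 → Q = 561 ✓
P=R: row 3 → Q = 560 ✓
P=V: row 4 → Q = 557 ✓
P=Z: rows 5, 12 → Q = 556, 556 ✓
P=X: rows 6, 11 → Q = 550, 550 ✓
P=P: row 9 → Q = 563 ✓
P=O: row 10 → Q = 553 ✓
The only P value with inconsistent Q is P=Y.

Y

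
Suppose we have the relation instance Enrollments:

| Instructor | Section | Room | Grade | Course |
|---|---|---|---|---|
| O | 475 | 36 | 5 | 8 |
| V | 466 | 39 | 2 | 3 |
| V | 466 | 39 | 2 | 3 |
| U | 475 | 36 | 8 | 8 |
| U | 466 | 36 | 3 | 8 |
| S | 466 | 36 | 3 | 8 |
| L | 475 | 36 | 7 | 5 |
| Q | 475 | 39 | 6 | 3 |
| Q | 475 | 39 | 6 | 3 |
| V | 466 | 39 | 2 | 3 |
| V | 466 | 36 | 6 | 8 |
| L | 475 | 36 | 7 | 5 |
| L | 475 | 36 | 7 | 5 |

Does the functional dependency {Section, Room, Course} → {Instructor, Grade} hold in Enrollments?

No

(Section=475, Room=36, Course=8): 2 rows → {Instructor,Grade} takes values {(O, 5), (U, 8)} — violation
(Section=466, Room=39, Course=3): 3 rows → {Instructor,Grade} = (V, 2), (V, 2), (V, 2) ✓
(Section=466, Room=36, Course=8): 3 rows → {Instructor,Grade} takes values {(U, 3), (S, 3), (V, 6)} — violation
(Section=475, Room=36, Course=5): 3 rows → {Instructor,Grade} = (L, 7), (L, 7), (L, 7) ✓
(Section=475, Room=39, Course=3): 2 rows → {Instructor,Grade} = (Q, 6), (Q, 6) ✓
Two rows agree on {Section, Room, Course} but differ on {Instructor, Grade}, so {Section, Room, Course} → {Instructor, Grade} does not hold.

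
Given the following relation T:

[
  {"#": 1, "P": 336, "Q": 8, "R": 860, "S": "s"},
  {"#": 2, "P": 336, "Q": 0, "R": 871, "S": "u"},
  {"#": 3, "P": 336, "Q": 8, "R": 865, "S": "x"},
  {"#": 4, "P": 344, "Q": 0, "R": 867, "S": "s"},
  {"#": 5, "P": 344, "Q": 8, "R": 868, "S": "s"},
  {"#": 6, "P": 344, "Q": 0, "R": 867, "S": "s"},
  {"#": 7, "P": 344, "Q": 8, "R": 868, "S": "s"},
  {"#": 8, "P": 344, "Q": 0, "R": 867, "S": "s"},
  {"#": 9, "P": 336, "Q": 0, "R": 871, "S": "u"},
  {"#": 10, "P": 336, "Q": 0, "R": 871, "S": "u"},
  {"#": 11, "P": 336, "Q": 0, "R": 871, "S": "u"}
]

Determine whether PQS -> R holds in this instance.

Yes

(P=336, Q=8, S=s): row 1 → R = 860 ✓
(P=336, Q=0, S=u): rows 2, 9, 10, 11 → R = 871, 871, 871, 871 ✓
(P=336, Q=8, S=x): row 3 → R = 865 ✓
(P=344, Q=0, S=s): rows 4, 6, 8 → R = 867, 867, 867 ✓
(P=344, Q=8, S=s): rows 5, 7 → R = 868, 868 ✓
Every PQS value is associated with a single R value, so PQS -> R holds.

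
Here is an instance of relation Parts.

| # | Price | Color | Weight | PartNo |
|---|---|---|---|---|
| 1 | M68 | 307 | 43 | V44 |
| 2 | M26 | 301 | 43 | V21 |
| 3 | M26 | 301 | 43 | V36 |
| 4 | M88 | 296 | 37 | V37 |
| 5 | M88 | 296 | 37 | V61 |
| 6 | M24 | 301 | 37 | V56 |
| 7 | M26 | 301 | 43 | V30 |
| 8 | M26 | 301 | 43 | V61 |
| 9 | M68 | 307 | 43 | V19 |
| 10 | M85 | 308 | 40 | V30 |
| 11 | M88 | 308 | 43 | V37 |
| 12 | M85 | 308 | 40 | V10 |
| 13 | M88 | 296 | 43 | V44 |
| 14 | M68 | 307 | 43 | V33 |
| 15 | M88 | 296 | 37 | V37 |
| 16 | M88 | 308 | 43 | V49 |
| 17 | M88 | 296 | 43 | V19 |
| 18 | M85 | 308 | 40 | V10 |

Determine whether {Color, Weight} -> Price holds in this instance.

Yes

(Color=307, Weight=43): rows 1, 9, 14 → Price = M68, M68, M68 ✓
(Color=301, Weight=43): rows 2, 3, 7, 8 → Price = M26, M26, M26, M26 ✓
(Color=296, Weight=37): rows 4, 5, 15 → Price = M88, M88, M88 ✓
(Color=301, Weight=37): row 6 → Price = M24 ✓
(Color=308, Weight=40): rows 10, 12, 18 → Price = M85, M85, M85 ✓
(Color=308, Weight=43): rows 11, 16 → Price = M88, M88 ✓
(Color=296, Weight=43): rows 13, 17 → Price = M88, M88 ✓
Every {Color, Weight} value is associated with a single Price value, so {Color, Weight} -> Price holds.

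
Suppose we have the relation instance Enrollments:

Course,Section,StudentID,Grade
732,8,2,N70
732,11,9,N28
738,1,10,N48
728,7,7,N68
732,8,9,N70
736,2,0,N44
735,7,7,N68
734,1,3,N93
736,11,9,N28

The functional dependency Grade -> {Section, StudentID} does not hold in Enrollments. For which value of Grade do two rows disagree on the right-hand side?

Grade=N70: 2 rows → {Section,StudentID} takes values {(8, 2), (8, 9)} — violation
Grade=N28: 2 rows → {Section,StudentID} = (11, 9), (11, 9) ✓
Grade=N48: 1 row → {Section,StudentID} = (1, 10) ✓
Grade=N68: 2 rows → {Section,StudentID} = (7, 7), (7, 7) ✓
Grade=N44: 1 row → {Section,StudentID} = (2, 0) ✓
Grade=N93: 1 row → {Section,StudentID} = (1, 3) ✓
The only Grade value with inconsistent RHS is Grade=N70.

N70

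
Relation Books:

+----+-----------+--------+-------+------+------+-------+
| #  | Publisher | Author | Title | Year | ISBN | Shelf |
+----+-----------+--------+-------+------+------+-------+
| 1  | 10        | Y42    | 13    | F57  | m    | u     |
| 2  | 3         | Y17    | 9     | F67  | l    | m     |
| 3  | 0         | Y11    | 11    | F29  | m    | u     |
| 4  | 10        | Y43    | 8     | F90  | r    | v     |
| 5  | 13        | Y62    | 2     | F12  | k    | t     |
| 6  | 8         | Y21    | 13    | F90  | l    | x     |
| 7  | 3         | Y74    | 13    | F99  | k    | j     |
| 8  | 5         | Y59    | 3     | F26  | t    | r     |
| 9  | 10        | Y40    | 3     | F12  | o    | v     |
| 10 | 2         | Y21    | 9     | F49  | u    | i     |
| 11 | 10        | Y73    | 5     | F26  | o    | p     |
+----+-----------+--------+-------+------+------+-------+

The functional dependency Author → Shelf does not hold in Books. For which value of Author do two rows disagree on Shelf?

Author=Y42: row 1 → Shelf = u ✓
Author=Y17: row 2 → Shelf = m ✓
Author=Y11: row 3 → Shelf = u ✓
Author=Y43: row 4 → Shelf = v ✓
Author=Y62: row 5 → Shelf = t ✓
Author=Y21: rows 6, 10 → Shelf takes values {x, i} — violation
Author=Y74: row 7 → Shelf = j ✓
Author=Y59: row 8 → Shelf = r ✓
Author=Y40: row 9 → Shelf = v ✓
Author=Y73: row 11 → Shelf = p ✓
The only Author value with inconsistent Shelf is Author=Y21.

Y21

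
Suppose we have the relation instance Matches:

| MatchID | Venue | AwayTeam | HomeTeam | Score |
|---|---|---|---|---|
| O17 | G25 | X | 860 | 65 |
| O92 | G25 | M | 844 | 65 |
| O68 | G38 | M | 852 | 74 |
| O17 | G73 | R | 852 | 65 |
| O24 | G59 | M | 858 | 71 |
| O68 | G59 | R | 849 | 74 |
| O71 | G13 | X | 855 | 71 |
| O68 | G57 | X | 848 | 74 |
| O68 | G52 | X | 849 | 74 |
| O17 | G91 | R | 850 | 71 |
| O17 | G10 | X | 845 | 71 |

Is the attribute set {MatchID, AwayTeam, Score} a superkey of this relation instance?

Two distinct rows share (MatchID=O68, AwayTeam=X, Score=74), so {MatchID, AwayTeam, Score} does not determine every attribute — not a superkey.

No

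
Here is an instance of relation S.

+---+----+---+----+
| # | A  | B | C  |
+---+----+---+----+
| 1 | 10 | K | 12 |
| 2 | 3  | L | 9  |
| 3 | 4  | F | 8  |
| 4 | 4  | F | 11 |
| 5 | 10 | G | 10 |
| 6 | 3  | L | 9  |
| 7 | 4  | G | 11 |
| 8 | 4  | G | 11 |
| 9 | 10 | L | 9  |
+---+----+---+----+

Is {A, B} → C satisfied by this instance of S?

(A=10, B=K): row 1 → C = 12 ✓
(A=3, B=L): rows 2, 6 → C = 9, 9 ✓
(A=4, B=F): rows 3, 4 → C takes values {8, 11} — violation
(A=10, B=G): row 5 → C = 10 ✓
(A=4, B=G): rows 7, 8 → C = 11, 11 ✓
(A=10, B=L): row 9 → C = 9 ✓
Two rows agree on {A, B} but differ on C, so {A, B} → C does not hold.

No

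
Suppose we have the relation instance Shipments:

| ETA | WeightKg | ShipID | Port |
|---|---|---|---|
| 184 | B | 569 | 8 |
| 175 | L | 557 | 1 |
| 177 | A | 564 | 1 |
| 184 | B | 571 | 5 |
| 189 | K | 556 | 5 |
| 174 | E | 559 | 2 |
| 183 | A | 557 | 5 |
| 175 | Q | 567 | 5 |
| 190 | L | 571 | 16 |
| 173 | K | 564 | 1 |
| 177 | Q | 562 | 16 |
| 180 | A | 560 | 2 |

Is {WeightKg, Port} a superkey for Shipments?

All 12 rows have distinct {WeightKg, Port} values, so {WeightKg, Port} → (all attributes) holds and {WeightKg, Port} is a superkey.

Yes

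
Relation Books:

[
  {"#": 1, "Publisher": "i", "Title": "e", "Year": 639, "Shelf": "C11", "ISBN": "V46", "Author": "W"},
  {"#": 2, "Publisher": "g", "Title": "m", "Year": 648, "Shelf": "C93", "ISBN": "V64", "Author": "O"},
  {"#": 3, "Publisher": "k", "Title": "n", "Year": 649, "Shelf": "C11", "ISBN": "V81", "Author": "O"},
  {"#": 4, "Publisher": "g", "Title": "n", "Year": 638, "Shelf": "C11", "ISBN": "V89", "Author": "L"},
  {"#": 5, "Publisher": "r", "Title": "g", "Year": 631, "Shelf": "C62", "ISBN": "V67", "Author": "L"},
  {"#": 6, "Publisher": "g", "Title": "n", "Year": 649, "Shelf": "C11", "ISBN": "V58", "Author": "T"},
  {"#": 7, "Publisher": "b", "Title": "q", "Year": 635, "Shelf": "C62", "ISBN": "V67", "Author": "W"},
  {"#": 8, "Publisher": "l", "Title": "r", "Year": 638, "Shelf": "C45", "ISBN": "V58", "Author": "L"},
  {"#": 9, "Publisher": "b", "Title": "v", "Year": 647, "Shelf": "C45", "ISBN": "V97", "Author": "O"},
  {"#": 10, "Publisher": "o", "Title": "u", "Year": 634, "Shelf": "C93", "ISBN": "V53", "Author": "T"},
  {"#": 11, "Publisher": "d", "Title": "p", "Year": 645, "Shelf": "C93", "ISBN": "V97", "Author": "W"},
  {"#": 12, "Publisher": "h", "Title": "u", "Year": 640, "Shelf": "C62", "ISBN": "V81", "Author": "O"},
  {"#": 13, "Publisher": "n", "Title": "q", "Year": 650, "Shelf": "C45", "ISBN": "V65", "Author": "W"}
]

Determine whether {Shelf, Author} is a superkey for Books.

All 13 rows have distinct {Shelf, Author} values, so {Shelf, Author} → (all attributes) holds and {Shelf, Author} is a superkey.

Yes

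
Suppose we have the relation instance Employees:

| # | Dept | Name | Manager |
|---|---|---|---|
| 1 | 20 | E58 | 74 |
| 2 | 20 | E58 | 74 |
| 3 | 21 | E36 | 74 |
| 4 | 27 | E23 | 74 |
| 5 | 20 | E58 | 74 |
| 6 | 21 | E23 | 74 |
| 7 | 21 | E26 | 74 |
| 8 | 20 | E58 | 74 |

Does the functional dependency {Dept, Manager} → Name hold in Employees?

No

(Dept=20, Manager=74): rows 1, 2, 5, 8 → Name = E58, E58, E58, E58 ✓
(Dept=21, Manager=74): rows 3, 6, 7 → Name takes values {E36, E23, E26} — violation
(Dept=27, Manager=74): row 4 → Name = E23 ✓
Two rows agree on {Dept, Manager} but differ on Name, so {Dept, Manager} → Name does not hold.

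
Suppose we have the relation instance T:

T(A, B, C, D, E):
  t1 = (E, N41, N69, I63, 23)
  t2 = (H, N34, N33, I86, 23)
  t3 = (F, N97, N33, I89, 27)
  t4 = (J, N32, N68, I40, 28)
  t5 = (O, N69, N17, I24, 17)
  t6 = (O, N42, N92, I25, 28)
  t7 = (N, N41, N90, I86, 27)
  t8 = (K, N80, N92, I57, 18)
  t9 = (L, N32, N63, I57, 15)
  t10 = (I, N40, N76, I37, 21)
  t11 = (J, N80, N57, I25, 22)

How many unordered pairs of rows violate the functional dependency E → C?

3

E=23: violating pairs (1,2) — 1 pair.
E=27: violating pairs (3,7) — 1 pair.
E=28: violating pairs (4,6) — 1 pair.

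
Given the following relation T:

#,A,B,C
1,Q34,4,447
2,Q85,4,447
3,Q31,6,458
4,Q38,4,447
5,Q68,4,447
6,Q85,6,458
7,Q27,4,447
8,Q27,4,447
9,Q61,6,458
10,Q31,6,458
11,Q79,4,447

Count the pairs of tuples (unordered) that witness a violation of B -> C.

0

B=4: all 7 rows agree on C — 0 pairs.
B=6: all 4 rows agree on C — 0 pairs.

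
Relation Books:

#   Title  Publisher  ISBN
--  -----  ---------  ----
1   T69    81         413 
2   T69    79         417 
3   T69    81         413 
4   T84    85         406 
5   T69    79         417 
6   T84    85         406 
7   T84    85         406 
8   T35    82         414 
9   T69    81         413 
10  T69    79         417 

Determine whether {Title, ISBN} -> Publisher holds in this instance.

Yes

(Title=T69, ISBN=413): rows 1, 3, 9 → Publisher = 81, 81, 81 ✓
(Title=T69, ISBN=417): rows 2, 5, 10 → Publisher = 79, 79, 79 ✓
(Title=T84, ISBN=406): rows 4, 6, 7 → Publisher = 85, 85, 85 ✓
(Title=T35, ISBN=414): row 8 → Publisher = 82 ✓
Every {Title, ISBN} value is associated with a single Publisher value, so {Title, ISBN} -> Publisher holds.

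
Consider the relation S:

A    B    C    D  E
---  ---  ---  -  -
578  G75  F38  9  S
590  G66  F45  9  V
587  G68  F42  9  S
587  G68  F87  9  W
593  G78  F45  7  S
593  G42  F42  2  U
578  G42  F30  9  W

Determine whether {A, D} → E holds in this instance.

(A=578, D=9): 2 rows → E takes values {S, W} — violation
(A=590, D=9): 1 row → E = V ✓
(A=587, D=9): 2 rows → E takes values {S, W} — violation
(A=593, D=7): 1 row → E = S ✓
(A=593, D=2): 1 row → E = U ✓
Two rows agree on {A, D} but differ on E, so {A, D} → E does not hold.

No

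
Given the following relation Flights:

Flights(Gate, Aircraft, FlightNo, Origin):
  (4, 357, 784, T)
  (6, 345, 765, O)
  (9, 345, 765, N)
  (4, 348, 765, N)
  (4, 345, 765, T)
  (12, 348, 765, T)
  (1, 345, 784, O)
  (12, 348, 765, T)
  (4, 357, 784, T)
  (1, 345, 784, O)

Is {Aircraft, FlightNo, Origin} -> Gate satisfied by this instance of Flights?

Yes

(Aircraft=357, FlightNo=784, Origin=T): 2 rows → Gate = 4, 4 ✓
(Aircraft=345, FlightNo=765, Origin=O): 1 row → Gate = 6 ✓
(Aircraft=345, FlightNo=765, Origin=N): 1 row → Gate = 9 ✓
(Aircraft=348, FlightNo=765, Origin=N): 1 row → Gate = 4 ✓
(Aircraft=345, FlightNo=765, Origin=T): 1 row → Gate = 4 ✓
(Aircraft=348, FlightNo=765, Origin=T): 2 rows → Gate = 12, 12 ✓
(Aircraft=345, FlightNo=784, Origin=O): 2 rows → Gate = 1, 1 ✓
Every {Aircraft, FlightNo, Origin} value is associated with a single Gate value, so {Aircraft, FlightNo, Origin} -> Gate holds.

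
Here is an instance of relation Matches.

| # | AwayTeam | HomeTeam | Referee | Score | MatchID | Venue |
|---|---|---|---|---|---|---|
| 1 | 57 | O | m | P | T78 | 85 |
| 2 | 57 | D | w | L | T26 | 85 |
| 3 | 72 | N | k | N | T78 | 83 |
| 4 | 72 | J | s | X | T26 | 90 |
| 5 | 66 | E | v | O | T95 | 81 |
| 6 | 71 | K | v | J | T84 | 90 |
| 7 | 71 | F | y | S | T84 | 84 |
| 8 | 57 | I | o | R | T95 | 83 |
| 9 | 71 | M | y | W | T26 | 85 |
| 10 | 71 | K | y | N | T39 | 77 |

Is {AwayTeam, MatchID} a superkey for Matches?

Rows 6 and 7 have the same {AwayTeam, MatchID} value (AwayTeam=71, MatchID=T84) but are distinct tuples, so {AwayTeam, MatchID} does not determine every attribute — not a superkey.

No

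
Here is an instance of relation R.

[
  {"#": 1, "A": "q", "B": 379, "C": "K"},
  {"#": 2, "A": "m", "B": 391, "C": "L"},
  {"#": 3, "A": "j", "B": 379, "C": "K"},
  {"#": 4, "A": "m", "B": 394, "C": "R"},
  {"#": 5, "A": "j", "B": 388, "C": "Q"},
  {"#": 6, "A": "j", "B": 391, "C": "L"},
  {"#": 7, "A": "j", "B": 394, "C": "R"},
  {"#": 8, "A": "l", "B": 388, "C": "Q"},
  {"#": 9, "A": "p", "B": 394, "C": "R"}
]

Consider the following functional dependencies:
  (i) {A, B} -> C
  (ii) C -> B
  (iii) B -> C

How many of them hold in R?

(i) {A, B} -> C: every LHS value maps to a single RHS value — holds.
(ii) C -> B: every LHS value maps to a single RHS value — holds.
(iii) B -> C: every LHS value maps to a single RHS value — holds.
3 of the 3 dependencies hold.

3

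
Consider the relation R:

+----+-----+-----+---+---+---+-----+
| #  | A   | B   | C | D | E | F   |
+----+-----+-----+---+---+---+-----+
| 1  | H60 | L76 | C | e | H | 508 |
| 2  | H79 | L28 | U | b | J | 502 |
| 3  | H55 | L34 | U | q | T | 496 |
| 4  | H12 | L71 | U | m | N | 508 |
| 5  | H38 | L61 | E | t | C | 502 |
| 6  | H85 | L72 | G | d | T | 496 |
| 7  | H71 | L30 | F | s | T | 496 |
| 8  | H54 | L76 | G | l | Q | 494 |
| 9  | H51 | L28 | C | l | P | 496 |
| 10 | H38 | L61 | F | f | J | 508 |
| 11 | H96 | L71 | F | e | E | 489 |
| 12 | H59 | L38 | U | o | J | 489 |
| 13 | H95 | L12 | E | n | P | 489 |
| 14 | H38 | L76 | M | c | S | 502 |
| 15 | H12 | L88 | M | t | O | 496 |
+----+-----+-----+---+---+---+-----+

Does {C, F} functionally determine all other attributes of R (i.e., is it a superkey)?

Yes

All 15 rows have distinct {C, F} values, so {C, F} → (all attributes) holds and {C, F} is a superkey.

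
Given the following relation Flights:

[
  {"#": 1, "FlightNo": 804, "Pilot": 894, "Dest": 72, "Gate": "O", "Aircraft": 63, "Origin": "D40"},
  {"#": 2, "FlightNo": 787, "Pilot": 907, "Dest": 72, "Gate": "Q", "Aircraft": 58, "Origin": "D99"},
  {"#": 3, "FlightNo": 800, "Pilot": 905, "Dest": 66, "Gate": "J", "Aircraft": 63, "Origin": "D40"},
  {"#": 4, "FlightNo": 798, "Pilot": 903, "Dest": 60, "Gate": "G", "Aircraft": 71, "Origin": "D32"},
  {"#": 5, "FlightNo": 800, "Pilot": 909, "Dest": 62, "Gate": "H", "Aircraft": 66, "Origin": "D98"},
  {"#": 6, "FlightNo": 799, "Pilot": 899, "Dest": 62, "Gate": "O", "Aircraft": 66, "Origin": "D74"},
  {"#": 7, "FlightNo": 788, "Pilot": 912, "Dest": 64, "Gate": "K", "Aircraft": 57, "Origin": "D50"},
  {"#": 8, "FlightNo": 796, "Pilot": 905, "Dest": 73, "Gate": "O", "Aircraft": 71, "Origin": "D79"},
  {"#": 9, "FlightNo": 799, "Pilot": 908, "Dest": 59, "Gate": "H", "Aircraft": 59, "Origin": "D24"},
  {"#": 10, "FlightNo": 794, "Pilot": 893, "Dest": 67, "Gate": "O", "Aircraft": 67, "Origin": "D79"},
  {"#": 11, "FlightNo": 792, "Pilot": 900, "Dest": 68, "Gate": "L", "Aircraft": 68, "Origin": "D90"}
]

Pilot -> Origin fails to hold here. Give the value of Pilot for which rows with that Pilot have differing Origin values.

905

Pilot=894: row 1 → Origin = D40 ✓
Pilot=907: row 2 → Origin = D99 ✓
Pilot=905: rows 3, 8 → Origin takes values {D40, D79} — violation
Pilot=903: row 4 → Origin = D32 ✓
Pilot=909: row 5 → Origin = D98 ✓
Pilot=899: row 6 → Origin = D74 ✓
Pilot=912: row 7 → Origin = D50 ✓
Pilot=908: row 9 → Origin = D24 ✓
Pilot=893: row 10 → Origin = D79 ✓
Pilot=900: row 11 → Origin = D90 ✓
The only Pilot value with inconsistent Origin is Pilot=905.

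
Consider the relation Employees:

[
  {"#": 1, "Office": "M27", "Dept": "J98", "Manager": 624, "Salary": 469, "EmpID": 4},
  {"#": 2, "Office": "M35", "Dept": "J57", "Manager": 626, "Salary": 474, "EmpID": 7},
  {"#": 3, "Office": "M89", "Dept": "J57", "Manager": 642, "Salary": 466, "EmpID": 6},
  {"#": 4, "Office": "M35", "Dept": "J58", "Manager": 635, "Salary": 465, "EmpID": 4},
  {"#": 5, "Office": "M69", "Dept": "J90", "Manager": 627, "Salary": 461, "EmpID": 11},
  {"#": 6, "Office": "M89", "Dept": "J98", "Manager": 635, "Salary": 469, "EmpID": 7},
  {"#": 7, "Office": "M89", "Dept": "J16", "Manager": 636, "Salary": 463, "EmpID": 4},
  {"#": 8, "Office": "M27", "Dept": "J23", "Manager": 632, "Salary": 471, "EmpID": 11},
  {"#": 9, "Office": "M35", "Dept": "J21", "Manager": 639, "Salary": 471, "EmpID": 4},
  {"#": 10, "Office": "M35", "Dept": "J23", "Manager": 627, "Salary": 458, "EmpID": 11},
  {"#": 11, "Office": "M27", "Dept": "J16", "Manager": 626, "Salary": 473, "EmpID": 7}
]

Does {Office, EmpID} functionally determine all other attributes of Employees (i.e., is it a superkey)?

Rows 4 and 9 have the same {Office, EmpID} value (Office=M35, EmpID=4) but are distinct tuples, so {Office, EmpID} does not determine every attribute — not a superkey.

No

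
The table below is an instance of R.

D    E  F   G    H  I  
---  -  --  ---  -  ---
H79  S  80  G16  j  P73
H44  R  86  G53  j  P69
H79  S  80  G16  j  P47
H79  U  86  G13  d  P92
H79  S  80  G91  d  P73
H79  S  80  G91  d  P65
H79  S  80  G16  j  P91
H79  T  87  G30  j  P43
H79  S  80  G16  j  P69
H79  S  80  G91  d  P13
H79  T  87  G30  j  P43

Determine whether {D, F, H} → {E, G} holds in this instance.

(D=H79, F=80, H=j): 4 rows → {E,G} = (S, G16), (S, G16), (S, G16), (S, G16) ✓
(D=H44, F=86, H=j): 1 row → {E,G} = (R, G53) ✓
(D=H79, F=86, H=d): 1 row → {E,G} = (U, G13) ✓
(D=H79, F=80, H=d): 3 rows → {E,G} = (S, G91), (S, G91), (S, G91) ✓
(D=H79, F=87, H=j): 2 rows → {E,G} = (T, G30), (T, G30) ✓
Every {D, F, H} value is associated with a single {E, G} value, so {D, F, H} → {E, G} holds.

Yes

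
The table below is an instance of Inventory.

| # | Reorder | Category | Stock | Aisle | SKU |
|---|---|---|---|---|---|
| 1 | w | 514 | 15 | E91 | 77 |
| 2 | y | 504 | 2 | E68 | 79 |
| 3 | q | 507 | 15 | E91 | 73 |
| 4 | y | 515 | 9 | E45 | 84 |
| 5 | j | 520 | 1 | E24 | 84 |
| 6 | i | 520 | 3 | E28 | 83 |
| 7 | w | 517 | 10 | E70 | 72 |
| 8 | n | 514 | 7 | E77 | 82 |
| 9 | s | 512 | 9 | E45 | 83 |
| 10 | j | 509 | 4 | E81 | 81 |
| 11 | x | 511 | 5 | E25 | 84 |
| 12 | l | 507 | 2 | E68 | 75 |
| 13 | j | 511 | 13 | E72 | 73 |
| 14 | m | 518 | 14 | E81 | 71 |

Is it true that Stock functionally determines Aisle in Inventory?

Yes

Stock=15: rows 1, 3 → Aisle = E91, E91 ✓
Stock=2: rows 2, 12 → Aisle = E68, E68 ✓
Stock=9: rows 4, 9 → Aisle = E45, E45 ✓
Stock=1: row 5 → Aisle = E24 ✓
Stock=3: row 6 → Aisle = E28 ✓
Stock=10: row 7 → Aisle = E70 ✓
Stock=7: row 8 → Aisle = E77 ✓
Stock=4: row 10 → Aisle = E81 ✓
Stock=5: row 11 → Aisle = E25 ✓
Stock=13: row 13 → Aisle = E72 ✓
Stock=14: row 14 → Aisle = E81 ✓
Every Stock value is associated with a single Aisle value, so Stock → Aisle holds.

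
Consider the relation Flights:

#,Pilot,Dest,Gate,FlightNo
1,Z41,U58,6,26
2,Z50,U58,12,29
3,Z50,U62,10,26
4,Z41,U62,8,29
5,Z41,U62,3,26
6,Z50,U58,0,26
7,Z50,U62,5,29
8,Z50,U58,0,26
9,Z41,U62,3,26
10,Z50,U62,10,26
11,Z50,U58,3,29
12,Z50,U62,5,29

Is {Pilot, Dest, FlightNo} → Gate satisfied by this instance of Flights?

No

(Pilot=Z41, Dest=U58, FlightNo=26): row 1 → Gate = 6 ✓
(Pilot=Z50, Dest=U58, FlightNo=29): rows 2, 11 → Gate takes values {12, 3} — violation
(Pilot=Z50, Dest=U62, FlightNo=26): rows 3, 10 → Gate = 10, 10 ✓
(Pilot=Z41, Dest=U62, FlightNo=29): row 4 → Gate = 8 ✓
(Pilot=Z41, Dest=U62, FlightNo=26): rows 5, 9 → Gate = 3, 3 ✓
(Pilot=Z50, Dest=U58, FlightNo=26): rows 6, 8 → Gate = 0, 0 ✓
(Pilot=Z50, Dest=U62, FlightNo=29): rows 7, 12 → Gate = 5, 5 ✓
Two rows agree on {Pilot, Dest, FlightNo} but differ on Gate, so {Pilot, Dest, FlightNo} → Gate does not hold.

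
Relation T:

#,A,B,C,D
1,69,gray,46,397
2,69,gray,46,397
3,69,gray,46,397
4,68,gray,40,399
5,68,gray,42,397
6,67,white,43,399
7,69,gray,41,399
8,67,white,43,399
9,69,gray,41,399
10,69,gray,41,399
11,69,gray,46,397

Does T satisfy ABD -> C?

(A=69, B=gray, D=397): rows 1, 2, 3, 11 → C = 46, 46, 46, 46 ✓
(A=68, B=gray, D=399): row 4 → C = 40 ✓
(A=68, B=gray, D=397): row 5 → C = 42 ✓
(A=67, B=white, D=399): rows 6, 8 → C = 43, 43 ✓
(A=69, B=gray, D=399): rows 7, 9, 10 → C = 41, 41, 41 ✓
Every ABD value is associated with a single C value, so ABD -> C holds.

Yes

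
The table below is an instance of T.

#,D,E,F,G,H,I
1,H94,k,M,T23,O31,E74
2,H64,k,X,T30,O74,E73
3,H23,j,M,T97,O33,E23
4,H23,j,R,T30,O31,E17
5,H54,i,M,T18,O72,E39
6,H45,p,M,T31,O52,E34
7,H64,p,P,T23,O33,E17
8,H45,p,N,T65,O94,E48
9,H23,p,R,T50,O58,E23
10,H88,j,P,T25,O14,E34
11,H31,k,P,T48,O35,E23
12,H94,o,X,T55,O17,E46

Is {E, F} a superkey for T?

All 12 rows have distinct {E, F} values, so {E, F} → (all attributes) holds and {E, F} is a superkey.

Yes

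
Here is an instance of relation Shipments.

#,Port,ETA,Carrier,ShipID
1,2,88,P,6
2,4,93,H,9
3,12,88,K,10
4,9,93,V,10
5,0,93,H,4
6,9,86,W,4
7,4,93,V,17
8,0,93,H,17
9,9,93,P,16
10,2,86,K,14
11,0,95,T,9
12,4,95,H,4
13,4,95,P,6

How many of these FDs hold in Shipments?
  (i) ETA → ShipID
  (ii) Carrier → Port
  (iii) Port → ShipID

0

(i) ETA → ShipID: ETA=88: rows 1, 3 → ShipID takes values {6, 10} — violation; ETA=93: rows 2, 4, 5, 7, 8, 9 → ShipID takes values {9, 10, 4, 17, 16} — violation; ETA=86: rows 6, 10 → ShipID takes values {4, 14} — violation; ETA=95: rows 11, 12, 13 → ShipID takes values {9, 4, 6} — violation — fails.
(ii) Carrier → Port: Carrier=P: rows 1, 9, 13 → Port takes values {2, 9, 4} — violation; Carrier=H: rows 2, 5, 8, 12 → Port takes values {4, 0} — violation; Carrier=K: rows 3, 10 → Port takes values {12, 2} — violation; Carrier=V: rows 4, 7 → Port takes values {9, 4} — violation — fails.
(iii) Port → ShipID: Port=2: rows 1, 10 → ShipID takes values {6, 14} — violation; Port=4: rows 2, 7, 12, 13 → ShipID takes values {9, 17, 4, 6} — violation; Port=9: rows 4, 6, 9 → ShipID takes values {10, 4, 16} — violation; Port=0: rows 5, 8, 11 → ShipID takes values {4, 17, 9} — violation — fails.
None of the 3 dependencies hold.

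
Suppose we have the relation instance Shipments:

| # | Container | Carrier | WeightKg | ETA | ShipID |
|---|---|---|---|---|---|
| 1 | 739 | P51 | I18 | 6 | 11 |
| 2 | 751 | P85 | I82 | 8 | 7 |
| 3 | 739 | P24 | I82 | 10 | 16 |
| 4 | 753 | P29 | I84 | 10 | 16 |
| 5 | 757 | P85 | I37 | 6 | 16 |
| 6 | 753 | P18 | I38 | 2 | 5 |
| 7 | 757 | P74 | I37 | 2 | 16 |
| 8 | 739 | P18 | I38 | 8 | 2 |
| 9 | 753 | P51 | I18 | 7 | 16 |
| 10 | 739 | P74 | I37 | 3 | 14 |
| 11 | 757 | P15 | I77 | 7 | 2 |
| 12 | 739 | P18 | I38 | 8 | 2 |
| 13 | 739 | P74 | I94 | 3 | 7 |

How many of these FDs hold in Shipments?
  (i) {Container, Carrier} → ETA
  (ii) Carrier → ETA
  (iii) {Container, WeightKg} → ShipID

(i) {Container, Carrier} → ETA: every LHS value maps to a single RHS value — holds.
(ii) Carrier → ETA: Carrier=P51: rows 1, 9 → ETA takes values {6, 7} — violation; Carrier=P85: rows 2, 5 → ETA takes values {8, 6} — violation; Carrier=P18: rows 6, 8, 12 → ETA takes values {2, 8} — violation; Carrier=P74: rows 7, 10, 13 → ETA takes values {2, 3} — violation — fails.
(iii) {Container, WeightKg} → ShipID: every LHS value maps to a single RHS value — holds.
2 of the 3 dependencies hold.

2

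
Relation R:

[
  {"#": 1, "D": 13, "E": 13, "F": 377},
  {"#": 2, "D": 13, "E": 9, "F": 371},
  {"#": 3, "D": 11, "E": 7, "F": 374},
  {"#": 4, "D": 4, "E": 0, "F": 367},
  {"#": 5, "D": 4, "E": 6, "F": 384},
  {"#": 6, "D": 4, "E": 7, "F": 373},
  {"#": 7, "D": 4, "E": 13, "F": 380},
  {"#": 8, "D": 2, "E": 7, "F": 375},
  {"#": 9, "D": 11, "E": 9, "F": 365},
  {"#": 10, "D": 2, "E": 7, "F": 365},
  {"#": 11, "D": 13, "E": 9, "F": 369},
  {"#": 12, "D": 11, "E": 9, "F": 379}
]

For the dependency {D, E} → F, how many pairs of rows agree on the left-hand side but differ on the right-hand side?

3

(D=13, E=9): violating pairs (2,11) — 1 pair.
(D=2, E=7): violating pairs (8,10) — 1 pair.
(D=11, E=9): violating pairs (9,12) — 1 pair.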